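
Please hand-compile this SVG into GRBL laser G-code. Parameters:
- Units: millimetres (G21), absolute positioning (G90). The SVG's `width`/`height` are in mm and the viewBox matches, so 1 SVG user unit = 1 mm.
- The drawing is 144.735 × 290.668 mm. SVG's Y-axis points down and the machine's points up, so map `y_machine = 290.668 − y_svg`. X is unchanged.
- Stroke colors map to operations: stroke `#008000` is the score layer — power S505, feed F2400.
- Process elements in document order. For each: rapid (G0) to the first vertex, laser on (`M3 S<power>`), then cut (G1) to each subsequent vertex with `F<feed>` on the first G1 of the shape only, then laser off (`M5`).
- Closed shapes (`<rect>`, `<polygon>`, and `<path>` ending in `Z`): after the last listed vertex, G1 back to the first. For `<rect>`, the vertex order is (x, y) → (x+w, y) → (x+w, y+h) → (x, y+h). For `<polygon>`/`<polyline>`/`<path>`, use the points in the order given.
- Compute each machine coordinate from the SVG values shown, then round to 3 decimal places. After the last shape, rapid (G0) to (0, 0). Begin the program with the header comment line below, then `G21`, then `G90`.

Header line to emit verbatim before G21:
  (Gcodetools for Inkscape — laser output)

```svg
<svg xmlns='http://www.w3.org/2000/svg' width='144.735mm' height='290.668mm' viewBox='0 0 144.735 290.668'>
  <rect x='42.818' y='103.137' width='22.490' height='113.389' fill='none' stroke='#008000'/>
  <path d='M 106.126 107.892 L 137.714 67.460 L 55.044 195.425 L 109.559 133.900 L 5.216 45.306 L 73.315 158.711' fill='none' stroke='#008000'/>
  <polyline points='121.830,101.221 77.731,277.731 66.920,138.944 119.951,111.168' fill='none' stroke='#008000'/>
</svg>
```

Since the viewBox matches the mm dimensions, user units are millimetres directly. The only transform is the Y-flip y_m = 290.668 − y_svg.

Shape 1 is a rectangle drawn with `<rect>`. Its stroke #008000 means score at S505, F2400. After flipping Y the toolpath is (42.818,187.531) → (65.308,187.531) → (65.308,74.142) → (42.818,74.142) → (42.818,187.531), returning to the start.

Shape 2 is a open polyline drawn with `<path>`. Its stroke #008000 means score at S505, F2400. After flipping Y the toolpath is (106.126,182.776) → (137.714,223.208) → (55.044,95.243) → (109.559,156.768) → (5.216,245.362) → (73.315,131.957).

Shape 3 is a open polyline drawn with `<polyline>`. Its stroke #008000 means score at S505, F2400. After flipping Y the toolpath is (121.830,189.447) → (77.731,12.937) → (66.920,151.724) → (119.951,179.500).

(Gcodetools for Inkscape — laser output)
G21
G90
G0 X42.818 Y187.531
M3 S505
G1 X65.308 Y187.531 F2400
G1 X65.308 Y74.142
G1 X42.818 Y74.142
G1 X42.818 Y187.531
M5
G0 X106.126 Y182.776
M3 S505
G1 X137.714 Y223.208 F2400
G1 X55.044 Y95.243
G1 X109.559 Y156.768
G1 X5.216 Y245.362
G1 X73.315 Y131.957
M5
G0 X121.830 Y189.447
M3 S505
G1 X77.731 Y12.937 F2400
G1 X66.920 Y151.724
G1 X119.951 Y179.500
M5
G0 X0.000 Y0.000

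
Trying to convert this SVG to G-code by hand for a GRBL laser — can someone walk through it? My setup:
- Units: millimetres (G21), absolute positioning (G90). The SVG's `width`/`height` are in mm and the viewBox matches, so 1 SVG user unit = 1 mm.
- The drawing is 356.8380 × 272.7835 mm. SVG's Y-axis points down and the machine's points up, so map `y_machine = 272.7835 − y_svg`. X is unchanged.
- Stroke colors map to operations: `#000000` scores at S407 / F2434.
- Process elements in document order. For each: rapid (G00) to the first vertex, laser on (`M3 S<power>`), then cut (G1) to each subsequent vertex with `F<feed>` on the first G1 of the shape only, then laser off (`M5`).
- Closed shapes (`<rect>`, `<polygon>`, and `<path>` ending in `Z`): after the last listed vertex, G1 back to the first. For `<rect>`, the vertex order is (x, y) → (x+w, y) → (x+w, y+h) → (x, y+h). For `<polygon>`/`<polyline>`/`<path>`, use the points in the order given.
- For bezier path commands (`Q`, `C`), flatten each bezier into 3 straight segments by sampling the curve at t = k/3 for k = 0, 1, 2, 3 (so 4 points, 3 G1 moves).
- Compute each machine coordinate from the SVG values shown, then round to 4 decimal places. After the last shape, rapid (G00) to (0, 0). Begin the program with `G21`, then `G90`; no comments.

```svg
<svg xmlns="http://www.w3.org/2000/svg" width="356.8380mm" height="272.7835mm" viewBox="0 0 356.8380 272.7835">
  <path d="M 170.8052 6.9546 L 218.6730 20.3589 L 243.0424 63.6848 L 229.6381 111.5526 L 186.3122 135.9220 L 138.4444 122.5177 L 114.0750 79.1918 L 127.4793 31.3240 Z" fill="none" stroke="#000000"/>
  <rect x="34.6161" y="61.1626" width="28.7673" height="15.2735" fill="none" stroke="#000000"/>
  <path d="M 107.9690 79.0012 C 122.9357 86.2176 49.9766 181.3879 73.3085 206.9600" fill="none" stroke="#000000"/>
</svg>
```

Since the viewBox matches the mm dimensions, user units are millimetres directly. The only transform is the Y-flip y_m = 272.7835 − y_svg.

Shape 1 is a regular polygon drawn with `<path>`. Its stroke #000000 means score at S407, F2434. After flipping Y the toolpath is (170.8052,265.8289) → (218.6730,252.4246) → (243.0424,209.0987) → (229.6381,161.2309) → (186.3122,136.8615) → (138.4444,150.2658) → (114.0750,193.5917) → (127.4793,241.4595) → (170.8052,265.8289), returning to the start.

Shape 2 is a rectangle drawn with `<rect>`. Its stroke #000000 means score at S407, F2434. After flipping Y the toolpath is (34.6161,211.6209) → (63.3834,211.6209) → (63.3834,196.3474) → (34.6161,196.3474) → (34.6161,211.6209), returning to the start.

Shape 3 is a cubic bezier drawn with `<path>`. Its stroke #000000 means score at S407, F2434. After flipping Y the toolpath is (107.9690,193.7823) → (100.4499,163.0832) → (75.2508,108.7597) → (73.3085,65.8235).

G21
G90
G00 X170.8052 Y265.8289
M3 S407
G1 X218.6730 Y252.4246 F2434
G1 X243.0424 Y209.0987
G1 X229.6381 Y161.2309
G1 X186.3122 Y136.8615
G1 X138.4444 Y150.2658
G1 X114.0750 Y193.5917
G1 X127.4793 Y241.4595
G1 X170.8052 Y265.8289
M5
G00 X34.6161 Y211.6209
M3 S407
G1 X63.3834 Y211.6209 F2434
G1 X63.3834 Y196.3474
G1 X34.6161 Y196.3474
G1 X34.6161 Y211.6209
M5
G00 X107.9690 Y193.7823
M3 S407
G1 X100.4499 Y163.0832 F2434
G1 X75.2508 Y108.7597
G1 X73.3085 Y65.8235
M5
G00 X0.0000 Y0.0000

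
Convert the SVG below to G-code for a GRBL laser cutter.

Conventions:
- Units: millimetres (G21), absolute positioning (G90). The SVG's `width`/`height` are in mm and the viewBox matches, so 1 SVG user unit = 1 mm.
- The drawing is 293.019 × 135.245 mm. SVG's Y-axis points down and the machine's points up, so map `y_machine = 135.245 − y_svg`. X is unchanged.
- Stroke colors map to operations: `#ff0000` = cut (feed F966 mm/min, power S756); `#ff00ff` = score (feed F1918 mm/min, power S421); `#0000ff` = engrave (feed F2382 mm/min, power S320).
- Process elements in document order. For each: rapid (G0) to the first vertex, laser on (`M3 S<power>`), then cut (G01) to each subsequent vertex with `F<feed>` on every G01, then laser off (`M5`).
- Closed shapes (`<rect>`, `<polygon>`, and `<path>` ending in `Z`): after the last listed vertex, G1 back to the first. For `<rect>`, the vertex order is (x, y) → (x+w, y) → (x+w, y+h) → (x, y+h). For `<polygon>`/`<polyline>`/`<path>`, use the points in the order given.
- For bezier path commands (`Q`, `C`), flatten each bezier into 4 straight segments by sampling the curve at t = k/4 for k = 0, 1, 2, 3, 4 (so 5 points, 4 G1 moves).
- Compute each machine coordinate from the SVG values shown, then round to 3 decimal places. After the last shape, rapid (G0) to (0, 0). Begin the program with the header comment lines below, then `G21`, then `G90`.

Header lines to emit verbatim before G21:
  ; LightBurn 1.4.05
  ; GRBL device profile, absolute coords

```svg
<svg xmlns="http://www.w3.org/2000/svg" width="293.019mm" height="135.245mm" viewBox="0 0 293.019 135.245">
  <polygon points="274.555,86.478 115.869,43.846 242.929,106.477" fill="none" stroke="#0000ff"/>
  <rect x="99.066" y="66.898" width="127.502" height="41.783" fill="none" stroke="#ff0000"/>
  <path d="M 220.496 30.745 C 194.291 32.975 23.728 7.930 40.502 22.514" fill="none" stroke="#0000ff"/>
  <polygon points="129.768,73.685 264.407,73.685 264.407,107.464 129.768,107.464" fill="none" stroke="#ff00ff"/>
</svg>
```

Since the viewBox matches the mm dimensions, user units are millimetres directly. The only transform is the Y-flip y_m = 135.245 − y_svg.

Shape 1 is a closed polygon drawn with `<polygon>`. Its stroke #0000ff means engrave at S320, F2382. After flipping Y the toolpath is (274.555,48.767) → (115.869,91.399) → (242.929,28.768) → (274.555,48.767), returning to the start.

Shape 2 is a rectangle drawn with `<rect>`. Its stroke #ff0000 means cut at S756, F966. After flipping Y the toolpath is (99.066,68.347) → (226.568,68.347) → (226.568,26.564) → (99.066,26.564) → (99.066,68.347), returning to the start.

Shape 3 is a cubic bezier drawn with `<path>`. Its stroke #0000ff means engrave at S320, F2382. After flipping Y the toolpath is (220.496,104.500) → (178.958,106.896) → (114.382,113.248) → (57.864,117.284) → (40.502,112.731).

Shape 4 is a rectangle drawn with `<polygon>`. Its stroke #ff00ff means score at S421, F1918. After flipping Y the toolpath is (129.768,61.560) → (264.407,61.560) → (264.407,27.781) → (129.768,27.781) → (129.768,61.560), returning to the start.

; LightBurn 1.4.05
; GRBL device profile, absolute coords
G21
G90
G0 X274.555 Y48.767
M3 S320
G01 X115.869 Y91.399 F2382
G01 X242.929 Y28.768 F2382
G01 X274.555 Y48.767 F2382
M5
G0 X99.066 Y68.347
M3 S756
G01 X226.568 Y68.347 F966
G01 X226.568 Y26.564 F966
G01 X99.066 Y26.564 F966
G01 X99.066 Y68.347 F966
M5
G0 X220.496 Y104.500
M3 S320
G01 X178.958 Y106.896 F2382
G01 X114.382 Y113.248 F2382
G01 X57.864 Y117.284 F2382
G01 X40.502 Y112.731 F2382
M5
G0 X129.768 Y61.560
M3 S421
G01 X264.407 Y61.560 F1918
G01 X264.407 Y27.781 F1918
G01 X129.768 Y27.781 F1918
G01 X129.768 Y61.560 F1918
M5
G0 X0.000 Y0.000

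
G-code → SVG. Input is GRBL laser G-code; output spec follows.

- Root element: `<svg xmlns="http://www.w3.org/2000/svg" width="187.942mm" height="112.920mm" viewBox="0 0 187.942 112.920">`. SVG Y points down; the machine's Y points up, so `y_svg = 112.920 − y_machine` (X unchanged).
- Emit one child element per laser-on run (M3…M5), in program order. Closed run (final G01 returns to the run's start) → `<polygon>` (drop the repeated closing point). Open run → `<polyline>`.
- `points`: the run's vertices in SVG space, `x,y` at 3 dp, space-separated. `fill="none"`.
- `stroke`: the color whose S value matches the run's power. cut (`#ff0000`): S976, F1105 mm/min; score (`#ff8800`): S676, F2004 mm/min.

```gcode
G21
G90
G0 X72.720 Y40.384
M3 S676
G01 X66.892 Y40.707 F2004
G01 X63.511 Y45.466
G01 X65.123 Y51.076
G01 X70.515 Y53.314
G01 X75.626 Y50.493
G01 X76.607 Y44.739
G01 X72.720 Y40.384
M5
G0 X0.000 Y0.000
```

y_svg = 112.920 − y_m. Every run uses S676, so all elements get stroke `#ff8800` (score).

[1] closed run; points: 72.720,72.536 66.892,72.213 63.511,67.454 65.123,61.844 70.515,59.606 75.626,62.427 76.607,68.181

<svg xmlns="http://www.w3.org/2000/svg" width="187.942mm" height="112.920mm" viewBox="0 0 187.942 112.920">
  <polygon points="72.720,72.536 66.892,72.213 63.511,67.454 65.123,61.844 70.515,59.606 75.626,62.427 76.607,68.181" fill="none" stroke="#ff8800"/>
</svg>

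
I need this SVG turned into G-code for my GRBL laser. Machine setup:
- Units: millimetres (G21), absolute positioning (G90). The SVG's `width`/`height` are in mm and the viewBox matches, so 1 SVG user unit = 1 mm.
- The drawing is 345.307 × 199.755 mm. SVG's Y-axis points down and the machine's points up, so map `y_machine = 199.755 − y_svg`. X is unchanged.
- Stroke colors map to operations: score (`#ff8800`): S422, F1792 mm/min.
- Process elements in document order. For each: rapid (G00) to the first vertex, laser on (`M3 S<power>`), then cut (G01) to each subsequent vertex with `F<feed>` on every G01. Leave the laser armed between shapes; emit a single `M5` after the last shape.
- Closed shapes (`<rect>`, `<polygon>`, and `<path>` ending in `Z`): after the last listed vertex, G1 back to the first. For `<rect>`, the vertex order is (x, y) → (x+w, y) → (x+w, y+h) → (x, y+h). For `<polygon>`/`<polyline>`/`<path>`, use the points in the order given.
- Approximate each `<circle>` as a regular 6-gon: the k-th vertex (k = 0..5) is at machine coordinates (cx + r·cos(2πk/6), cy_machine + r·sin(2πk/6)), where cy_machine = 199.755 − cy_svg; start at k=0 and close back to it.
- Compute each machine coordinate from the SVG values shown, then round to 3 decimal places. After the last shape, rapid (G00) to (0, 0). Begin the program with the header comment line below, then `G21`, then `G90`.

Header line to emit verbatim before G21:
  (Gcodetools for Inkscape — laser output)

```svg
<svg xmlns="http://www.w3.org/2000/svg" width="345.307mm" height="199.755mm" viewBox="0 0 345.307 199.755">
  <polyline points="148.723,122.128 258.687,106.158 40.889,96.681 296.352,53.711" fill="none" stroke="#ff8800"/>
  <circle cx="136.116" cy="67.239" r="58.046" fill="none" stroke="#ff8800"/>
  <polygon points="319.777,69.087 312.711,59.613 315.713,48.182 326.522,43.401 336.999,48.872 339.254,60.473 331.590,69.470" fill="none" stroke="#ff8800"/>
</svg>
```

(Gcodetools for Inkscape — laser output)
G21
G90
G00 X148.723 Y77.627
M3 S422
G01 X258.687 Y93.597 F1792
G01 X40.889 Y103.074 F1792
G01 X296.352 Y146.044 F1792
G00 X194.162 Y132.516
M3 S422
G01 X165.139 Y182.785 F1792
G01 X107.093 Y182.785 F1792
G01 X78.070 Y132.516 F1792
G01 X107.093 Y82.247 F1792
G01 X165.139 Y82.247 F1792
G01 X194.162 Y132.516 F1792
G00 X319.777 Y130.668
M3 S422
G01 X312.711 Y140.142 F1792
G01 X315.713 Y151.573 F1792
G01 X326.522 Y156.354 F1792
G01 X336.999 Y150.883 F1792
G01 X339.254 Y139.282 F1792
G01 X331.590 Y130.285 F1792
G01 X319.777 Y130.668 F1792
M5
G00 X0.000 Y0.000

viewBox `0 0 345.307 199.755` with mm width/height → 1 unit = 1 mm. Flip: y_m = 199.755 − y_svg.

**Shape 1** — `<polyline>` open polyline, stroke `#ff8800` → score (S422, F1792). Machine vertices: (148.723,77.627) → (258.687,93.597) → (40.889,103.074) → (296.352,146.044). Open path.

**Shape 2** — `<circle>` circle, stroke `#ff8800` → score (S422, F1792). Machine vertices: (194.162,132.516) → (165.139,182.785) → (107.093,182.785) → (78.070,132.516) → (107.093,82.247) → (165.139,82.247) → (194.162,132.516). Closed: final G1 returns to the first vertex.

**Shape 3** — `<polygon>` regular polygon, stroke `#ff8800` → score (S422, F1792). Machine vertices: (319.777,130.668) → (312.711,140.142) → (315.713,151.573) → (326.522,156.354) → (336.999,150.883) → (339.254,139.282) → (331.590,130.285) → (319.777,130.668). Closed: final G1 returns to the first vertex.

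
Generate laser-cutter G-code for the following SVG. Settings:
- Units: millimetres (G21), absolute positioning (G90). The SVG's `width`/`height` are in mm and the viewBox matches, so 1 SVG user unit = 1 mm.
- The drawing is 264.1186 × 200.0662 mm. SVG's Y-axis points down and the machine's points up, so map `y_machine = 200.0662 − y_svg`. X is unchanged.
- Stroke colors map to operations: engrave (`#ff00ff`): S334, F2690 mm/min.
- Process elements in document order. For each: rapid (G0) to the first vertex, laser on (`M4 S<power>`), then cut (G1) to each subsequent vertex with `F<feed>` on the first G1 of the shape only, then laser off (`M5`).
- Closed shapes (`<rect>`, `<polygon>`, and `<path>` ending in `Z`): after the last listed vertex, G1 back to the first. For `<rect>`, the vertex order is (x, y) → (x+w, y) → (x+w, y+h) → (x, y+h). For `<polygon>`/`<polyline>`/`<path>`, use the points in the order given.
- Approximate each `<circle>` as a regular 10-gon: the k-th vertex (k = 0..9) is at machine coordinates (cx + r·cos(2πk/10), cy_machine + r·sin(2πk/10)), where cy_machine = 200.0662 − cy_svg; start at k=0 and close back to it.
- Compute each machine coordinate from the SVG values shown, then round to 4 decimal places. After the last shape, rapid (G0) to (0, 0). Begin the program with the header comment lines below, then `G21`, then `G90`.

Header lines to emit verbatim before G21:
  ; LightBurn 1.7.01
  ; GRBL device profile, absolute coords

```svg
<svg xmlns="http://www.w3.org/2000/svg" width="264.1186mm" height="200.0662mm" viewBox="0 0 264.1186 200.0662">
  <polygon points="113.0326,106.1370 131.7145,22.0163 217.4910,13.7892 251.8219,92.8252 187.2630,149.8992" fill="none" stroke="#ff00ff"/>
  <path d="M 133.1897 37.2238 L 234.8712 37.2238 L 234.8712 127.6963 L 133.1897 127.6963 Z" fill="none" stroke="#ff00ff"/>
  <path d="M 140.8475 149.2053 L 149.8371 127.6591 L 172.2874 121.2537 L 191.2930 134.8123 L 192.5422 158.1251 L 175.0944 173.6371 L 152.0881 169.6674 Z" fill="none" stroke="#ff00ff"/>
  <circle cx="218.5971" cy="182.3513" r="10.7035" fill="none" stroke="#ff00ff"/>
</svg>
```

; LightBurn 1.7.01
; GRBL device profile, absolute coords
G21
G90
G0 X113.0326 Y93.9292
M4 S334
G1 X131.7145 Y178.0499 F2690
G1 X217.4910 Y186.2770
G1 X251.8219 Y107.2410
G1 X187.2630 Y50.1670
G1 X113.0326 Y93.9292
M5
G0 X133.1897 Y162.8424
M4 S334
G1 X234.8712 Y162.8424 F2690
G1 X234.8712 Y72.3699
G1 X133.1897 Y72.3699
G1 X133.1897 Y162.8424
M5
G0 X140.8475 Y50.8609
M4 S334
G1 X149.8371 Y72.4071 F2690
G1 X172.2874 Y78.8125
G1 X191.2930 Y65.2539
G1 X192.5422 Y41.9411
G1 X175.0944 Y26.4291
G1 X152.0881 Y30.3988
G1 X140.8475 Y50.8609
M5
G0 X229.3006 Y17.7149
M4 S334
G1 X227.2564 Y24.0063 F2690
G1 X221.9047 Y27.8945
G1 X215.2895 Y27.8945
G1 X209.9378 Y24.0063
G1 X207.8936 Y17.7149
G1 X209.9378 Y11.4235
G1 X215.2895 Y7.5353
G1 X221.9047 Y7.5353
G1 X227.2564 Y11.4235
G1 X229.3006 Y17.7149
M5
G0 X0.0000 Y0.0000

viewBox `0 0 264.1186 200.0662` with mm width/height → 1 unit = 1 mm. Flip: y_m = 200.0662 − y_svg.

**Shape 1** — `<polygon>` regular polygon, stroke `#ff00ff` → engrave (S334, F2690). Machine vertices: (113.0326,93.9292) → (131.7145,178.0499) → (217.4910,186.2770) → (251.8219,107.2410) → (187.2630,50.1670) → (113.0326,93.9292). Closed: final G1 returns to the first vertex.

**Shape 2** — `<path>` rectangle, stroke `#ff00ff` → engrave (S334, F2690). Machine vertices: (133.1897,162.8424) → (234.8712,162.8424) → (234.8712,72.3699) → (133.1897,72.3699) → (133.1897,162.8424). Closed: final G1 returns to the first vertex.

**Shape 3** — `<path>` regular polygon, stroke `#ff00ff` → engrave (S334, F2690). Machine vertices: (140.8475,50.8609) → (149.8371,72.4071) → (172.2874,78.8125) → (191.2930,65.2539) → (192.5422,41.9411) → (175.0944,26.4291) → (152.0881,30.3988) → (140.8475,50.8609). Closed: final G1 returns to the first vertex.

**Shape 4** — `<circle>` circle, stroke `#ff00ff` → engrave (S334, F2690). Machine vertices: (229.3006,17.7149) → (227.2564,24.0063) → (221.9047,27.8945) → (215.2895,27.8945) → (209.9378,24.0063) → (207.8936,17.7149) → (209.9378,11.4235) → (215.2895,7.5353) → (221.9047,7.5353) → (227.2564,11.4235) → (229.3006,17.7149). Closed: final G1 returns to the first vertex.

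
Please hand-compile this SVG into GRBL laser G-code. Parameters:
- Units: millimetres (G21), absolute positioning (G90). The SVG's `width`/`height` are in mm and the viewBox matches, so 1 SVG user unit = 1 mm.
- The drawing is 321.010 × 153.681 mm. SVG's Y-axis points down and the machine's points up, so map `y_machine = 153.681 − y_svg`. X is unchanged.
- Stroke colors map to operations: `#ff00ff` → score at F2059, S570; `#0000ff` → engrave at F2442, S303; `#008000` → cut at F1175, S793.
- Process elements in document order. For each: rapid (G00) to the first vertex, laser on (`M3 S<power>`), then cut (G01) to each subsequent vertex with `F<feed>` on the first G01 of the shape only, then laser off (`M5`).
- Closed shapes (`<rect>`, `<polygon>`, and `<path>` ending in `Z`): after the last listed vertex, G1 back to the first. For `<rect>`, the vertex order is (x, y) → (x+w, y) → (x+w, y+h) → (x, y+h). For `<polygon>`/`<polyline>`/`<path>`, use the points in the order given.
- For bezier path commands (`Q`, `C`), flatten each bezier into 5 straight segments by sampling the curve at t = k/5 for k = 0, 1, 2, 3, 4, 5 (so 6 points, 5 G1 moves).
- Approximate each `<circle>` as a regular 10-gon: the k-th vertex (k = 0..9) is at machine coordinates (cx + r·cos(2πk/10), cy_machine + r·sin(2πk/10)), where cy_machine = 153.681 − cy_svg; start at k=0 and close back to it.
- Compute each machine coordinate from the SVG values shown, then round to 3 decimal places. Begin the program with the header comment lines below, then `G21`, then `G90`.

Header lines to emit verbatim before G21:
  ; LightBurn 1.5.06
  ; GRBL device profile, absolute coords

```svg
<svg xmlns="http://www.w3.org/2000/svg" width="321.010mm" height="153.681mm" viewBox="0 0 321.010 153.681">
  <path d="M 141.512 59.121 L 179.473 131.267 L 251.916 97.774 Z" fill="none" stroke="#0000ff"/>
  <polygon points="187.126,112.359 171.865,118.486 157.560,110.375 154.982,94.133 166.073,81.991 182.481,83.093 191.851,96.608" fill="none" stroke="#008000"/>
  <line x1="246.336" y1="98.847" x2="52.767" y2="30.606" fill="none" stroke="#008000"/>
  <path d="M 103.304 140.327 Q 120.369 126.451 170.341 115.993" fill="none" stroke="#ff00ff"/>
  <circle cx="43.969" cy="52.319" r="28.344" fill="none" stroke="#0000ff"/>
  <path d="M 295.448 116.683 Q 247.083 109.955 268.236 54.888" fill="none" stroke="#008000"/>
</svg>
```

viewBox `0 0 321.010 153.681` with mm width/height → 1 unit = 1 mm. Flip: y_m = 153.681 − y_svg.

**Shape 1** — `<path>` closed polygon, stroke `#0000ff` → engrave (S303, F2442). Machine vertices: (141.512,94.560) → (179.473,22.414) → (251.916,55.907) → (141.512,94.560). Closed: final G1 returns to the first vertex.

**Shape 2** — `<polygon>` regular polygon, stroke `#008000` → cut (S793, F1175). Machine vertices: (187.126,41.322) → (171.865,35.195) → (157.560,43.306) → (154.982,59.548) → (166.073,71.690) → (182.481,70.588) → (191.851,57.073) → (187.126,41.322). Closed: final G1 returns to the first vertex.

**Shape 3** — `<line>` line segment, stroke `#008000` → cut (S793, F1175). Machine vertices: (246.336,54.834) → (52.767,123.075). Open path.

**Shape 4** — `<path>` quadratic bezier, stroke `#ff00ff` → score (S570, F2059). Control points (SVG): P0=(103.304,140.327), P1=(120.369,126.451), P2=(170.341,115.993); sampled at t=k/5. Machine vertices: (103.304,13.354) → (111.446,18.768) → (122.221,23.908) → (135.629,28.775) → (151.668,33.368) → (170.341,37.688). Open path.

**Shape 5** — `<circle>` circle, stroke `#0000ff` → engrave (S303, F2442). Machine vertices: (72.313,101.362) → (66.900,118.022) → (52.728,128.319) → (35.210,128.319) → (21.038,118.022) → (15.625,101.362) → (21.038,84.702) → (35.210,74.405) → (52.728,74.405) → (66.900,84.702) → (72.313,101.362). Closed: final G1 returns to the first vertex.

**Shape 6** — `<path>` quadratic bezier, stroke `#008000` → cut (S793, F1175). Control points (SVG): P0=(295.448,116.683), P1=(247.083,109.955), P2=(268.236,54.888); sampled at t=k/5. Machine vertices: (295.448,36.998) → (278.883,41.623) → (267.879,50.115) → (262.436,62.474) → (262.556,78.700) → (268.236,98.793). Open path.

; LightBurn 1.5.06
; GRBL device profile, absolute coords
G21
G90
G00 X141.512 Y94.560
M3 S303
G01 X179.473 Y22.414 F2442
G01 X251.916 Y55.907
G01 X141.512 Y94.560
M5
G00 X187.126 Y41.322
M3 S793
G01 X171.865 Y35.195 F1175
G01 X157.560 Y43.306
G01 X154.982 Y59.548
G01 X166.073 Y71.690
G01 X182.481 Y70.588
G01 X191.851 Y57.073
G01 X187.126 Y41.322
M5
G00 X246.336 Y54.834
M3 S793
G01 X52.767 Y123.075 F1175
M5
G00 X103.304 Y13.354
M3 S570
G01 X111.446 Y18.768 F2059
G01 X122.221 Y23.908
G01 X135.629 Y28.775
G01 X151.668 Y33.368
G01 X170.341 Y37.688
M5
G00 X72.313 Y101.362
M3 S303
G01 X66.900 Y118.022 F2442
G01 X52.728 Y128.319
G01 X35.210 Y128.319
G01 X21.038 Y118.022
G01 X15.625 Y101.362
G01 X21.038 Y84.702
G01 X35.210 Y74.405
G01 X52.728 Y74.405
G01 X66.900 Y84.702
G01 X72.313 Y101.362
M5
G00 X295.448 Y36.998
M3 S793
G01 X278.883 Y41.623 F1175
G01 X267.879 Y50.115
G01 X262.436 Y62.474
G01 X262.556 Y78.700
G01 X268.236 Y98.793
M5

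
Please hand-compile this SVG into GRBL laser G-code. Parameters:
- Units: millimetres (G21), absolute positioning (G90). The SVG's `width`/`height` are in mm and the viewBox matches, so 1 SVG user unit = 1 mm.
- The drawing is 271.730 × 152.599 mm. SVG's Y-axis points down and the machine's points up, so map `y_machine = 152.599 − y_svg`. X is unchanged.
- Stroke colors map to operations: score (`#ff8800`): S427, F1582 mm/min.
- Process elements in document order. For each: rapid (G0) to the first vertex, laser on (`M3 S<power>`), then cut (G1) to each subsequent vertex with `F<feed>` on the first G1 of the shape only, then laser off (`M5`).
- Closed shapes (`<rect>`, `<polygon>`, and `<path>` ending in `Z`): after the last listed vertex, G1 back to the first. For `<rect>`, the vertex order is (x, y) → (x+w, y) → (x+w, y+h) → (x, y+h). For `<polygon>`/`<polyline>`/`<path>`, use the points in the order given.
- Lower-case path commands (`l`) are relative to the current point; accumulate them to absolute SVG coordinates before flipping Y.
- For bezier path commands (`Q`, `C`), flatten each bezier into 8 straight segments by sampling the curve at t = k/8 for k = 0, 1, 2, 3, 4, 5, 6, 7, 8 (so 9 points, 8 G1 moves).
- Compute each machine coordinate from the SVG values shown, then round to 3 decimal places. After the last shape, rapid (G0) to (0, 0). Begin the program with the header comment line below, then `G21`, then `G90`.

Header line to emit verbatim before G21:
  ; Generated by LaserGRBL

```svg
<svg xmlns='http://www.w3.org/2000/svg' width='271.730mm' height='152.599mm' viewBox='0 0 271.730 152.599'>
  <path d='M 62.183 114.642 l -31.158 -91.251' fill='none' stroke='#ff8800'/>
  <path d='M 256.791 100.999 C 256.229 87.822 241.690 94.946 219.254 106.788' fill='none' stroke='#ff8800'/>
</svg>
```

; Generated by LaserGRBL
G21
G90
G0 X62.183 Y37.957
M3 S427
G1 X31.025 Y129.208 F1582
M5
G0 X256.791 Y51.600
M3 S427
G1 X255.937 Y55.620 F1582
G1 X253.844 Y57.920
G1 X250.583 Y58.681
G1 X246.225 Y58.088
G1 X240.842 Y56.321
G1 X234.505 Y53.564
G1 X227.285 Y50.000
G1 X219.254 Y45.811
M5
G0 X0.000 Y0.000

Since the viewBox matches the mm dimensions, user units are millimetres directly. The only transform is the Y-flip y_m = 152.599 − y_svg.

Shape 1 is a line segment drawn with `<path>`. Its stroke #ff8800 means score at S427, F1582. After flipping Y the toolpath is (62.183,37.957) → (31.025,129.208).

Shape 2 is a cubic bezier drawn with `<path>`. Its stroke #ff8800 means score at S427, F1582. After flipping Y the toolpath is (256.791,51.600) → (255.937,55.620) → (253.844,57.920) → (250.583,58.681) → (246.225,58.088) → (240.842,56.321) → (234.505,53.564) → (227.285,50.000) → (219.254,45.811).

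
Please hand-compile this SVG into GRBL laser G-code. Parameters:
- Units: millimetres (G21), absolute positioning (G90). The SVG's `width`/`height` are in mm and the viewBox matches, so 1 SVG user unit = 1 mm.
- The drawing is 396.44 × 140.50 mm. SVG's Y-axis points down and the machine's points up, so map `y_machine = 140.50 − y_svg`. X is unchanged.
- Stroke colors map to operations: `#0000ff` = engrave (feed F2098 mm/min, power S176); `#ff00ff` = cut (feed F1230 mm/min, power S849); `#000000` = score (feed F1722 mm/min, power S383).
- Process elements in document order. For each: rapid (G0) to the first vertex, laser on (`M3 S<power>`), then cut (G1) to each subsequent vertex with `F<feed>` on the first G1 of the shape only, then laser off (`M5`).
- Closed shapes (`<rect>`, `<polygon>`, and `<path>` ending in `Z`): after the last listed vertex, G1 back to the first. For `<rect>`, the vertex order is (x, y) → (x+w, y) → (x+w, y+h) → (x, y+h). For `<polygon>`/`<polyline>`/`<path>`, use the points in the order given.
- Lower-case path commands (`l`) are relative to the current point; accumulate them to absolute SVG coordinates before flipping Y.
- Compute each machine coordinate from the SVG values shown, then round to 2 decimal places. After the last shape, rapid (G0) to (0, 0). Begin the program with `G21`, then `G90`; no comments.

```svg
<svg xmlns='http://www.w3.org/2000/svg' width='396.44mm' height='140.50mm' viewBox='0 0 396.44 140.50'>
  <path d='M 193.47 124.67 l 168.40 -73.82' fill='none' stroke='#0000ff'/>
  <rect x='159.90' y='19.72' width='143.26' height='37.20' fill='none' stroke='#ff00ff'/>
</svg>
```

G21
G90
G0 X193.47 Y15.83
M3 S176
G1 X361.87 Y89.65 F2098
M5
G0 X159.90 Y120.78
M3 S849
G1 X303.16 Y120.78 F1230
G1 X303.16 Y83.58
G1 X159.90 Y83.58
G1 X159.90 Y120.78
M5
G0 X0.00 Y0.00

Since the viewBox matches the mm dimensions, user units are millimetres directly. The only transform is the Y-flip y_m = 140.50 − y_svg.

Shape 1 is a line segment drawn with `<path>`. Its stroke #0000ff means engrave at S176, F2098. After flipping Y the toolpath is (193.47,15.83) → (361.87,89.65).

Shape 2 is a rectangle drawn with `<rect>`. Its stroke #ff00ff means cut at S849, F1230. After flipping Y the toolpath is (159.90,120.78) → (303.16,120.78) → (303.16,83.58) → (159.90,83.58) → (159.90,120.78), returning to the start.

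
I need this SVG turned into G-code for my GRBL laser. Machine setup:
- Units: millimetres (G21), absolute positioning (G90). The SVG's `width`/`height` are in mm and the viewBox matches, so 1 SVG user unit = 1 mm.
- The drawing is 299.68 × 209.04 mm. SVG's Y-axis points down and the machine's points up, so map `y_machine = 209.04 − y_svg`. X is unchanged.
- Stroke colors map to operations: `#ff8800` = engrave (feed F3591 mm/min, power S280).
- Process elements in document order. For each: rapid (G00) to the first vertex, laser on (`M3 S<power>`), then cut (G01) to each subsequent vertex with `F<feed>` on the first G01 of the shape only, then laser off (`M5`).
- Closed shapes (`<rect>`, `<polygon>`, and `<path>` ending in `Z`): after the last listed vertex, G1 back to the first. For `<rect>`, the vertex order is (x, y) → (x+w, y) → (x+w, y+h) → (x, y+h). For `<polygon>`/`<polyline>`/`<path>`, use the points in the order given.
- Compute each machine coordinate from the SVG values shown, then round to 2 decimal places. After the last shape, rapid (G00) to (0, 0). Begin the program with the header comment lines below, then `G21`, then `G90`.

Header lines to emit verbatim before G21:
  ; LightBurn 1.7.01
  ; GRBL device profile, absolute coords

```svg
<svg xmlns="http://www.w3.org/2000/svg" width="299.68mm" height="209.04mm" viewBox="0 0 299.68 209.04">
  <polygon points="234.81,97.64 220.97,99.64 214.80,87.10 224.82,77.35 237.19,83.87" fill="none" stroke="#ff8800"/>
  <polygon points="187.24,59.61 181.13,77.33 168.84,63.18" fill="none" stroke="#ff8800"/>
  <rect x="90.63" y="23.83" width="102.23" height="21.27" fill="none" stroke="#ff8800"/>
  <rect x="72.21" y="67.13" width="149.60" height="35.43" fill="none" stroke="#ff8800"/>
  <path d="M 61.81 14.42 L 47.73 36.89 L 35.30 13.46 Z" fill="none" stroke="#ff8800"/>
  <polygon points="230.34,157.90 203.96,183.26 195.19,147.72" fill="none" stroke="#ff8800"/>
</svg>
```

1 u = 1 mm; y_m = 209.04 − y.

[1] `<polygon>` regular polygon, #ff8800→engrave S280 F3591: (234.81,111.40) → (220.97,109.40) → (214.80,121.94) → (224.82,131.69) → (237.19,125.17) → (234.81,111.40) (closed)

[2] `<polygon>` regular polygon, #ff8800→engrave S280 F3591: (187.24,149.43) → (181.13,131.71) → (168.84,145.86) → (187.24,149.43) (closed)

[3] `<rect>` rectangle, #ff8800→engrave S280 F3591: (90.63,185.21) → (192.86,185.21) → (192.86,163.94) → (90.63,163.94) → (90.63,185.21) (closed)

[4] `<rect>` rectangle, #ff8800→engrave S280 F3591: (72.21,141.91) → (221.81,141.91) → (221.81,106.48) → (72.21,106.48) → (72.21,141.91) (closed)

[5] `<path>` regular polygon, #ff8800→engrave S280 F3591: (61.81,194.62) → (47.73,172.15) → (35.30,195.58) → (61.81,194.62) (closed)

[6] `<polygon>` regular polygon, #ff8800→engrave S280 F3591: (230.34,51.14) → (203.96,25.78) → (195.19,61.32) → (230.34,51.14) (closed)

; LightBurn 1.7.01
; GRBL device profile, absolute coords
G21
G90
G00 X234.81 Y111.40
M3 S280
G01 X220.97 Y109.40 F3591
G01 X214.80 Y121.94
G01 X224.82 Y131.69
G01 X237.19 Y125.17
G01 X234.81 Y111.40
M5
G00 X187.24 Y149.43
M3 S280
G01 X181.13 Y131.71 F3591
G01 X168.84 Y145.86
G01 X187.24 Y149.43
M5
G00 X90.63 Y185.21
M3 S280
G01 X192.86 Y185.21 F3591
G01 X192.86 Y163.94
G01 X90.63 Y163.94
G01 X90.63 Y185.21
M5
G00 X72.21 Y141.91
M3 S280
G01 X221.81 Y141.91 F3591
G01 X221.81 Y106.48
G01 X72.21 Y106.48
G01 X72.21 Y141.91
M5
G00 X61.81 Y194.62
M3 S280
G01 X47.73 Y172.15 F3591
G01 X35.30 Y195.58
G01 X61.81 Y194.62
M5
G00 X230.34 Y51.14
M3 S280
G01 X203.96 Y25.78 F3591
G01 X195.19 Y61.32
G01 X230.34 Y51.14
M5
G00 X0.00 Y0.00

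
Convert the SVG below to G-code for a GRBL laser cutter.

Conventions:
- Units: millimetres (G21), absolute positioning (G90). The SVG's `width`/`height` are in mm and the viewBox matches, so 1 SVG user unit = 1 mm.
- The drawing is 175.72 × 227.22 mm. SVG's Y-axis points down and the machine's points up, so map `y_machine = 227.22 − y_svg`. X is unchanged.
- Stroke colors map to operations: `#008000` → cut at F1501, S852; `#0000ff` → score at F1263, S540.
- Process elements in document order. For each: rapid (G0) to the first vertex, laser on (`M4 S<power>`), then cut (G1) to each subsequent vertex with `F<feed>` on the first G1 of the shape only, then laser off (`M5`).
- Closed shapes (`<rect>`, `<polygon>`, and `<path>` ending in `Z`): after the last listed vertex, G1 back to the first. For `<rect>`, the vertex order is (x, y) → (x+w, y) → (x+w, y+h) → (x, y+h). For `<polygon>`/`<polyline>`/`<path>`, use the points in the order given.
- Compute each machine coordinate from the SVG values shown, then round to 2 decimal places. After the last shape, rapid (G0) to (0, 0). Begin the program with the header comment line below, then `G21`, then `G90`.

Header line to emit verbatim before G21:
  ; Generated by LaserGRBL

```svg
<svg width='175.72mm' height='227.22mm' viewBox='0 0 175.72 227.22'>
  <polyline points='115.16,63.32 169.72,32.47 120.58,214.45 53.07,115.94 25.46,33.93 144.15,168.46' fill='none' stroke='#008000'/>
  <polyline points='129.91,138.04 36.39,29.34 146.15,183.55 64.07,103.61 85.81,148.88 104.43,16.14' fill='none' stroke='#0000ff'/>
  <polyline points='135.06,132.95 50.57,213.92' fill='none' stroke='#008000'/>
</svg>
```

; Generated by LaserGRBL
G21
G90
G0 X115.16 Y163.90
M4 S852
G1 X169.72 Y194.75 F1501
G1 X120.58 Y12.77
G1 X53.07 Y111.28
G1 X25.46 Y193.29
G1 X144.15 Y58.76
M5
G0 X129.91 Y89.18
M4 S540
G1 X36.39 Y197.88 F1263
G1 X146.15 Y43.67
G1 X64.07 Y123.61
G1 X85.81 Y78.34
G1 X104.43 Y211.08
M5
G0 X135.06 Y94.27
M4 S852
G1 X50.57 Y13.30 F1501
M5
G0 X0.00 Y0.00

Since the viewBox matches the mm dimensions, user units are millimetres directly. The only transform is the Y-flip y_m = 227.22 − y_svg.

Shape 1 is a open polyline drawn with `<polyline>`. Its stroke #008000 means cut at S852, F1501. After flipping Y the toolpath is (115.16,163.90) → (169.72,194.75) → (120.58,12.77) → (53.07,111.28) → (25.46,193.29) → (144.15,58.76).

Shape 2 is a open polyline drawn with `<polyline>`. Its stroke #0000ff means score at S540, F1263. After flipping Y the toolpath is (129.91,89.18) → (36.39,197.88) → (146.15,43.67) → (64.07,123.61) → (85.81,78.34) → (104.43,211.08).

Shape 3 is a line segment drawn with `<polyline>`. Its stroke #008000 means cut at S852, F1501. After flipping Y the toolpath is (135.06,94.27) → (50.57,13.30).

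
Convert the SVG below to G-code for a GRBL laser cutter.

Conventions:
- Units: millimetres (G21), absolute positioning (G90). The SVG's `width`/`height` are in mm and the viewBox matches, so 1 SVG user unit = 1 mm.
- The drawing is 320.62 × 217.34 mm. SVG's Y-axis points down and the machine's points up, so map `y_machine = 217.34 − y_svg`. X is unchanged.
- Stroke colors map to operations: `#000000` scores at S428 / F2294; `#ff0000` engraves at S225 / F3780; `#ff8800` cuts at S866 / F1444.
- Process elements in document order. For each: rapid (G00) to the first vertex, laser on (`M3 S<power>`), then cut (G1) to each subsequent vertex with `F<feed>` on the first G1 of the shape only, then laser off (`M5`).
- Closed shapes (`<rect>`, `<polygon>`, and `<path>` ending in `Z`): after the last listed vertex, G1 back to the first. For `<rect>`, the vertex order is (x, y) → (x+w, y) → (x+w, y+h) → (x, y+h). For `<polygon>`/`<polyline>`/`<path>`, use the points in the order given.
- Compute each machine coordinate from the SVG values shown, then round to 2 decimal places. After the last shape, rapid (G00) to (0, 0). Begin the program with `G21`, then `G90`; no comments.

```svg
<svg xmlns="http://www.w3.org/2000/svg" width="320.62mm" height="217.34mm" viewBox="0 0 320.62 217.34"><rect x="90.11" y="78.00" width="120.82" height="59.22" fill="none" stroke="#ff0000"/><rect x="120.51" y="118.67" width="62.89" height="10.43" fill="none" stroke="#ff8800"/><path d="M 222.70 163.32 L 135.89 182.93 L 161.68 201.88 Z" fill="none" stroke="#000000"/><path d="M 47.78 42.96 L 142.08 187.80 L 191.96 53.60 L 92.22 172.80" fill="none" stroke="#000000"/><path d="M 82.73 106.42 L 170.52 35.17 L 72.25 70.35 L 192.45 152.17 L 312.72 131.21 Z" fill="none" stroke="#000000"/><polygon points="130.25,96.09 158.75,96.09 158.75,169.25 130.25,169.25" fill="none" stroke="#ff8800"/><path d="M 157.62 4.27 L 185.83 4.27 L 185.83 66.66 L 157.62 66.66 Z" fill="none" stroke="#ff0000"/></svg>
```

G21
G90
G00 X90.11 Y139.34
M3 S225
G1 X210.93 Y139.34 F3780
G1 X210.93 Y80.12
G1 X90.11 Y80.12
G1 X90.11 Y139.34
M5
G00 X120.51 Y98.67
M3 S866
G1 X183.40 Y98.67 F1444
G1 X183.40 Y88.24
G1 X120.51 Y88.24
G1 X120.51 Y98.67
M5
G00 X222.70 Y54.02
M3 S428
G1 X135.89 Y34.41 F2294
G1 X161.68 Y15.46
G1 X222.70 Y54.02
M5
G00 X47.78 Y174.38
M3 S428
G1 X142.08 Y29.54 F2294
G1 X191.96 Y163.74
G1 X92.22 Y44.54
M5
G00 X82.73 Y110.92
M3 S428
G1 X170.52 Y182.17 F2294
G1 X72.25 Y146.99
G1 X192.45 Y65.17
G1 X312.72 Y86.13
G1 X82.73 Y110.92
M5
G00 X130.25 Y121.25
M3 S866
G1 X158.75 Y121.25 F1444
G1 X158.75 Y48.09
G1 X130.25 Y48.09
G1 X130.25 Y121.25
M5
G00 X157.62 Y213.07
M3 S225
G1 X185.83 Y213.07 F3780
G1 X185.83 Y150.68
G1 X157.62 Y150.68
G1 X157.62 Y213.07
M5
G00 X0.00 Y0.00

1 u = 1 mm; y_m = 217.34 − y.

[1] `<rect>` rectangle, #ff0000→engrave S225 F3780: (90.11,139.34) → (210.93,139.34) → (210.93,80.12) → (90.11,80.12) → (90.11,139.34) (closed)

[2] `<rect>` rectangle, #ff8800→cut S866 F1444: (120.51,98.67) → (183.40,98.67) → (183.40,88.24) → (120.51,88.24) → (120.51,98.67) (closed)

[3] `<path>` closed polygon, #000000→score S428 F2294: (222.70,54.02) → (135.89,34.41) → (161.68,15.46) → (222.70,54.02) (closed)

[4] `<path>` open polyline, #000000→score S428 F2294: (47.78,174.38) → (142.08,29.54) → (191.96,163.74) → (92.22,44.54)

[5] `<path>` closed polygon, #000000→score S428 F2294: (82.73,110.92) → (170.52,182.17) → (72.25,146.99) → (192.45,65.17) → (312.72,86.13) → (82.73,110.92) (closed)

[6] `<polygon>` rectangle, #ff8800→cut S866 F1444: (130.25,121.25) → (158.75,121.25) → (158.75,48.09) → (130.25,48.09) → (130.25,121.25) (closed)

[7] `<path>` rectangle, #ff0000→engrave S225 F3780: (157.62,213.07) → (185.83,213.07) → (185.83,150.68) → (157.62,150.68) → (157.62,213.07) (closed)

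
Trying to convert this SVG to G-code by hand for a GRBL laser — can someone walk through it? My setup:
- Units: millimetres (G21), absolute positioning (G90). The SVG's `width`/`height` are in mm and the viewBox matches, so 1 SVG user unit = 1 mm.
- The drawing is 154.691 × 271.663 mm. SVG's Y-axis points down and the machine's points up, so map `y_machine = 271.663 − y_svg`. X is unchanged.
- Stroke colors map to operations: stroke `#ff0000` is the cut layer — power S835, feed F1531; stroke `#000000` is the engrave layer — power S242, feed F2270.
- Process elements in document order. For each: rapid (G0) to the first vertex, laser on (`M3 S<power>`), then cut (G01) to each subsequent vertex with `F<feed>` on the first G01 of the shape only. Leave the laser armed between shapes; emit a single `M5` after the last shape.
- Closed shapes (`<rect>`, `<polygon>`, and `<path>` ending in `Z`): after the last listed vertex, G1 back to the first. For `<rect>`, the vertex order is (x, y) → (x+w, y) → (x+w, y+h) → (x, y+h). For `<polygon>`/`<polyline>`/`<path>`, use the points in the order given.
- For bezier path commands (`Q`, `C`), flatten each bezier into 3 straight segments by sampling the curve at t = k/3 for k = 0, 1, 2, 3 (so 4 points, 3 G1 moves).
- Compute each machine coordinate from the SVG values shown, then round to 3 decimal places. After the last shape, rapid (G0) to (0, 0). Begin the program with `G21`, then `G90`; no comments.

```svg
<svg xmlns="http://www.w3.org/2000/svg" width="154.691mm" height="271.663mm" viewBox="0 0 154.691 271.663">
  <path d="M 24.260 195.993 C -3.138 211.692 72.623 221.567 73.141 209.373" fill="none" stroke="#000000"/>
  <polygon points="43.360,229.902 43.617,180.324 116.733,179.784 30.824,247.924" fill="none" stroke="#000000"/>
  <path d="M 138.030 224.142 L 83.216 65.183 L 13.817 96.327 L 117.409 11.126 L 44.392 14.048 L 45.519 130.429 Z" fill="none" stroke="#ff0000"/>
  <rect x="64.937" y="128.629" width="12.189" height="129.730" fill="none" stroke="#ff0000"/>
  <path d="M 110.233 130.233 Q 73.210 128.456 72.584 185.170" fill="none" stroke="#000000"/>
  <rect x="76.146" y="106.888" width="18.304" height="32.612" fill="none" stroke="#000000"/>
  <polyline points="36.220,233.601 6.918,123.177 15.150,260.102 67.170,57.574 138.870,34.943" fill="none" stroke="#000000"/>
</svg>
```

G21
G90
G0 X24.260 Y75.670
M3 S242
G01 X24.641 Y62.514 F2270
G01 X54.149 Y56.851
G01 X73.141 Y62.290
G0 X43.360 Y41.761
M3 S242
G01 X43.617 Y91.339 F2270
G01 X116.733 Y91.879
G01 X30.824 Y23.739
G01 X43.360 Y41.761
G0 X138.030 Y47.521
M3 S835
G01 X83.216 Y206.480 F1531
G01 X13.817 Y175.336
G01 X117.409 Y260.537
G01 X44.392 Y257.615
G01 X45.519 Y141.234
G01 X138.030 Y47.521
G0 X64.937 Y143.034
M3 S835
G01 X77.126 Y143.034 F1531
G01 X77.126 Y13.304
G01 X64.937 Y13.304
G01 X64.937 Y143.034
G0 X110.233 Y141.430
M3 S242
G01 X89.595 Y136.116 F2270
G01 X77.045 Y117.803
G01 X72.584 Y86.493
G0 X76.146 Y164.775
M3 S242
G01 X94.450 Y164.775 F2270
G01 X94.450 Y132.163
G01 X76.146 Y132.163
G01 X76.146 Y164.775
G0 X36.220 Y38.062
M3 S242
G01 X6.918 Y148.486 F2270
G01 X15.150 Y11.561
G01 X67.170 Y214.089
G01 X138.870 Y236.720
M5
G0 X0.000 Y0.000

Since the viewBox matches the mm dimensions, user units are millimetres directly. The only transform is the Y-flip y_m = 271.663 − y_svg.

Shape 1 is a cubic bezier drawn with `<path>`. Its stroke #000000 means engrave at S242, F2270. After flipping Y the toolpath is (24.260,75.670) → (24.641,62.514) → (54.149,56.851) → (73.141,62.290).

Shape 2 is a closed polygon drawn with `<polygon>`. Its stroke #000000 means engrave at S242, F2270. After flipping Y the toolpath is (43.360,41.761) → (43.617,91.339) → (116.733,91.879) → (30.824,23.739) → (43.360,41.761), returning to the start.

Shape 3 is a closed polygon drawn with `<path>`. Its stroke #ff0000 means cut at S835, F1531. After flipping Y the toolpath is (138.030,47.521) → (83.216,206.480) → (13.817,175.336) → (117.409,260.537) → (44.392,257.615) → (45.519,141.234) → (138.030,47.521), returning to the start.

Shape 4 is a rectangle drawn with `<rect>`. Its stroke #ff0000 means cut at S835, F1531. After flipping Y the toolpath is (64.937,143.034) → (77.126,143.034) → (77.126,13.304) → (64.937,13.304) → (64.937,143.034), returning to the start.

Shape 5 is a quadratic bezier drawn with `<path>`. Its stroke #000000 means engrave at S242, F2270. After flipping Y the toolpath is (110.233,141.430) → (89.595,136.116) → (77.045,117.803) → (72.584,86.493).

Shape 6 is a rectangle drawn with `<rect>`. Its stroke #000000 means engrave at S242, F2270. After flipping Y the toolpath is (76.146,164.775) → (94.450,164.775) → (94.450,132.163) → (76.146,132.163) → (76.146,164.775), returning to the start.

Shape 7 is a open polyline drawn with `<polyline>`. Its stroke #000000 means engrave at S242, F2270. After flipping Y the toolpath is (36.220,38.062) → (6.918,148.486) → (15.150,11.561) → (67.170,214.089) → (138.870,236.720).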